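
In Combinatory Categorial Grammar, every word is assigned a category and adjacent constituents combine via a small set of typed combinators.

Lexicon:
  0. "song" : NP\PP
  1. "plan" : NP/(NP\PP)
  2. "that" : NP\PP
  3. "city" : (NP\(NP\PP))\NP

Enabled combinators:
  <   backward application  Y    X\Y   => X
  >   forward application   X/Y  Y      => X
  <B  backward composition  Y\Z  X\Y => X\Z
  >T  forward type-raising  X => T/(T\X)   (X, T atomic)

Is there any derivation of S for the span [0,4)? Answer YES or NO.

NP\PP NP/(NP\PP) NP\PP (NP\(NP\PP))\NP
CKY chart[0,4] = {N/(N\NP), NP, NP/(NP\NP), PP/(PP\NP), S/(S\NP)}; S ∉ chart

NO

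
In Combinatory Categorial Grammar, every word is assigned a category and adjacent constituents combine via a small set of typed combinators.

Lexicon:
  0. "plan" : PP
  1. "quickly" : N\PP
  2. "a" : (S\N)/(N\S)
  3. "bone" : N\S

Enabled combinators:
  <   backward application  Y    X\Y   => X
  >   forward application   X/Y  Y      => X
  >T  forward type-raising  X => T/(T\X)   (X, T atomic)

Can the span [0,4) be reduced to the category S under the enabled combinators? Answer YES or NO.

[0,4] S   <
  [0,2] N   <
    [0,1] "plan" : PP
    [1,2] "quickly" : N\PP
  [2,4] S\N   >
    [2,3] "a" : (S\N)/(N\S)
    [3,4] "bone" : N\S

YES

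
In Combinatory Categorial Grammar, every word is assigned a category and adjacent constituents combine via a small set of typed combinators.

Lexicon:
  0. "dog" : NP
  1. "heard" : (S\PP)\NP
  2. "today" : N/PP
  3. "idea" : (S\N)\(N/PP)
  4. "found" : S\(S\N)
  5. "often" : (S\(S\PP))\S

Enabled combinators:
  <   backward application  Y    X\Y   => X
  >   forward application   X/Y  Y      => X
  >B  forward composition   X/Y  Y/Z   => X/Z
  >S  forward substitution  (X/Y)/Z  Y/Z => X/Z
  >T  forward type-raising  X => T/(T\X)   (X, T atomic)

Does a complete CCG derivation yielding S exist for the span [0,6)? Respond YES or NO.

YES

[0,6] S   <
  [0,2] S\PP   <
    [0,1] "dog" : NP
    [1,2] "heard" : (S\PP)\NP
  [2,6] S\(S\PP)   <
    [2,5] S   <
      [2,4] S\N   <
        [2,3] "today" : N/PP
        [3,4] "idea" : (S\N)\(N/PP)
      [4,5] "found" : S\(S\N)
    [5,6] "often" : (S\(S\PP))\S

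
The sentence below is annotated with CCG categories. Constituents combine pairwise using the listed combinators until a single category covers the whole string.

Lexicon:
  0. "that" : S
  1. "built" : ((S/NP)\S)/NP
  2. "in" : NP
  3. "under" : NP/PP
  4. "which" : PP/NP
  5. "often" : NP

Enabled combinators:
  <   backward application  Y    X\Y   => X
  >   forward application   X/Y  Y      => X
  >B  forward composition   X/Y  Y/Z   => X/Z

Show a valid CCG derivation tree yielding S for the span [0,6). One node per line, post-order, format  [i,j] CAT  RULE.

[0,6] S   >
  [0,4] S/PP   >B
    [0,3] S/NP   <
      [0,1] "that" : S
      [1,3] (S/NP)\S   >
        [1,2] "built" : ((S/NP)\S)/NP
        [2,3] "in" : NP
    [3,4] "under" : NP/PP
  [4,6] PP   >
    [4,5] "which" : PP/NP
    [5,6] "often" : NP

[0,1] S  lex  "that"
[1,2] ((S/NP)\S)/NP  lex  "built"
[2,3] NP  lex  "in"
[1,3] (S/NP)\S  >  k=2
[0,3] S/NP  <  k=1
[3,4] NP/PP  lex  "under"
[0,4] S/PP  >B  k=3
[4,5] PP/NP  lex  "which"
[5,6] NP  lex  "often"
[4,6] PP  >  k=5
[0,6] S  >  k=4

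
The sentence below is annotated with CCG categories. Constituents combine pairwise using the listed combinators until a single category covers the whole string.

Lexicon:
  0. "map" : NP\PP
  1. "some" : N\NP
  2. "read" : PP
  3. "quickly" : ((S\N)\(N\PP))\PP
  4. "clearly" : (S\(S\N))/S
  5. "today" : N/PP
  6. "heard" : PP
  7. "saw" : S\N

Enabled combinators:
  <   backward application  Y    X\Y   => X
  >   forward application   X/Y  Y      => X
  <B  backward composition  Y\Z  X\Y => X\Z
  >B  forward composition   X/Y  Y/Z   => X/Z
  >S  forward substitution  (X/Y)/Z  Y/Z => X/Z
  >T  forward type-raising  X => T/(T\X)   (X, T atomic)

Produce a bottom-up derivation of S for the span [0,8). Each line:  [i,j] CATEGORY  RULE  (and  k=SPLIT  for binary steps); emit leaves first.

[0,8] S   <
  [0,4] S\N   <
    [0,2] N\PP   <B
      [0,1] "map" : NP\PP
      [1,2] "some" : N\NP
    [2,4] (S\N)\(N\PP)   <
      [2,3] "read" : PP
      [3,4] "quickly" : ((S\N)\(N\PP))\PP
  [4,8] S\(S\N)   >
    [4,5] "clearly" : (S\(S\N))/S
    [5,8] S   <
      [5,7] N   >
        [5,6] "today" : N/PP
        [6,7] "heard" : PP
      [7,8] "saw" : S\N

[0,1] NP\PP  lex  "map"
[1,2] N\NP  lex  "some"
[0,2] N\PP  <B  k=1
[2,3] PP  lex  "read"
[3,4] ((S\N)\(N\PP))\PP  lex  "quickly"
[2,4] (S\N)\(N\PP)  <  k=3
[0,4] S\N  <  k=2
[4,5] (S\(S\N))/S  lex  "clearly"
[5,6] N/PP  lex  "today"
[6,7] PP  lex  "heard"
[5,7] N  >  k=6
[7,8] S\N  lex  "saw"
[5,8] S  <  k=7
[4,8] S\(S\N)  >  k=5
[0,8] S  <  k=4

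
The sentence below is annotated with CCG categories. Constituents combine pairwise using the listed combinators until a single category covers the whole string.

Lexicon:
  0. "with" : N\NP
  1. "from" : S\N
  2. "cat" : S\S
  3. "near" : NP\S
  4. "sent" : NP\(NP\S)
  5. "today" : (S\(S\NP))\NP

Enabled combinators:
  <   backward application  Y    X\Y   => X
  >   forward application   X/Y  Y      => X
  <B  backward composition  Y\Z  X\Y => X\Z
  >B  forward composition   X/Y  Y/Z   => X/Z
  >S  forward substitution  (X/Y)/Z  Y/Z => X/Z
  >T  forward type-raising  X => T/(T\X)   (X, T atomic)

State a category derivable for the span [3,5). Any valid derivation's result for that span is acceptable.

NP

[0,6] S   <
  [0,3] S\NP   <B
    [0,2] S\NP   <B
      [0,1] "with" : N\NP
      [1,2] "from" : S\N
    [2,3] "cat" : S\S
  [3,6] S\(S\NP)   <
    [3,5] NP   <
      [3,4] "near" : NP\S
      [4,5] "sent" : NP\(NP\S)
    [5,6] "today" : (S\(S\NP))\NP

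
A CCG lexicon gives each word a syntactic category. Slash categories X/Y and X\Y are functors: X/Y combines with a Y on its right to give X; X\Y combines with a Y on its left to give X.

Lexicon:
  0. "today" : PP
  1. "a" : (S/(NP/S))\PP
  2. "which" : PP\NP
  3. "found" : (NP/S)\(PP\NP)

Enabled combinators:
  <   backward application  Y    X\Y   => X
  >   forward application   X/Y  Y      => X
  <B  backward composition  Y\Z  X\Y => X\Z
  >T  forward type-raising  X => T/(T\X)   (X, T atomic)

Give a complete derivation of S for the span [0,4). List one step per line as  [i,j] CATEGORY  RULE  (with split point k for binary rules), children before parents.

[0,1] PP  lex  "today"
[1,2] (S/(NP/S))\PP  lex  "a"
[0,2] S/(NP/S)  <  k=1
[2,3] PP\NP  lex  "which"
[3,4] (NP/S)\(PP\NP)  lex  "found"
[2,4] NP/S  <  k=3
[0,4] S  >  k=2

[0,4] S   >
  [0,2] S/(NP/S)   <
    [0,1] "today" : PP
    [1,2] "a" : (S/(NP/S))\PP
  [2,4] NP/S   <
    [2,3] "which" : PP\NP
    [3,4] "found" : (NP/S)\(PP\NP)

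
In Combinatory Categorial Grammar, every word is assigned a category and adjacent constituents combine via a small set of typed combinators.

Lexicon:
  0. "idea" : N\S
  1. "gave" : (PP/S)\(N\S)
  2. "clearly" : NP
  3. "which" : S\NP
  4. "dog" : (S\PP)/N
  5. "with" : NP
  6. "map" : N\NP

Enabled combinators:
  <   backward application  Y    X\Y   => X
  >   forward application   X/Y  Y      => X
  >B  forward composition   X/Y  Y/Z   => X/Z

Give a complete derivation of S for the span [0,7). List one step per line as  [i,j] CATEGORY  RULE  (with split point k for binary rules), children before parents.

[0,7] S   <
  [0,4] PP   >
    [0,2] PP/S   <
      [0,1] "idea" : N\S
      [1,2] "gave" : (PP/S)\(N\S)
    [2,4] S   <
      [2,3] "clearly" : NP
      [3,4] "which" : S\NP
  [4,7] S\PP   >
    [4,5] "dog" : (S\PP)/N
    [5,7] N   <
      [5,6] "with" : NP
      [6,7] "map" : N\NP

[0,1] N\S  lex  "idea"
[1,2] (PP/S)\(N\S)  lex  "gave"
[0,2] PP/S  <  k=1
[2,3] NP  lex  "clearly"
[3,4] S\NP  lex  "which"
[2,4] S  <  k=3
[0,4] PP  >  k=2
[4,5] (S\PP)/N  lex  "dog"
[5,6] NP  lex  "with"
[6,7] N\NP  lex  "map"
[5,7] N  <  k=6
[4,7] S\PP  >  k=5
[0,7] S  <  k=4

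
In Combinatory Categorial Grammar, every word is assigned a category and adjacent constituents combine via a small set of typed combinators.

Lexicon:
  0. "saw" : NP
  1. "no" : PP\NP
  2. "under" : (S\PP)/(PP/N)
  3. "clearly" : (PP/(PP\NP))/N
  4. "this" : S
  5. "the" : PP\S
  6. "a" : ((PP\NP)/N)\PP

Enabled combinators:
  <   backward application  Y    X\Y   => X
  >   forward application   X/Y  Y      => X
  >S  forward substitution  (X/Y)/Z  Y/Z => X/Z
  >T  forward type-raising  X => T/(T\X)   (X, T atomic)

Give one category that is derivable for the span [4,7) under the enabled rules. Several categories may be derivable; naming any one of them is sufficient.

(PP\NP)/N

[0,7] S   <
  [0,2] PP   >
    [0,1] PP/(PP\NP)   >T
      [0,1] "saw" : NP
    [1,2] "no" : PP\NP
  [2,7] S\PP   >
    [2,3] "under" : (S\PP)/(PP/N)
    [3,7] PP/N   >S
      [3,4] "clearly" : (PP/(PP\NP))/N
      [4,7] (PP\NP)/N   <
        [4,6] PP   >
          [4,5] PP/(PP\S)   >T
            [4,5] "this" : S
          [5,6] "the" : PP\S
        [6,7] "a" : ((PP\NP)/N)\PP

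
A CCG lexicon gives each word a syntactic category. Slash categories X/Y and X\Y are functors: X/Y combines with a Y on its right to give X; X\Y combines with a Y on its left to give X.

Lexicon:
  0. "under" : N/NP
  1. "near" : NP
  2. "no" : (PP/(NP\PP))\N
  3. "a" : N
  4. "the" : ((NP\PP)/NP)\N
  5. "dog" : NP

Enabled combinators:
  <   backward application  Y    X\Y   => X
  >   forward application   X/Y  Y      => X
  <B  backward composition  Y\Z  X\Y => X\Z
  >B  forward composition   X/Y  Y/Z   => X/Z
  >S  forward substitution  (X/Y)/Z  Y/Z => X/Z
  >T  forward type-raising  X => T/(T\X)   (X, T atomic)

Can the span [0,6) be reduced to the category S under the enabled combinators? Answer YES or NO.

N/NP NP (PP/(NP\PP))\N N ((NP\PP)/NP)\N NP
CKY chart[0,6] = {N/(N\PP), NP/(NP\PP), PP, PP/(NP\NP), PP/(PP\PP), S/(S\PP)}; S ∉ chart

NO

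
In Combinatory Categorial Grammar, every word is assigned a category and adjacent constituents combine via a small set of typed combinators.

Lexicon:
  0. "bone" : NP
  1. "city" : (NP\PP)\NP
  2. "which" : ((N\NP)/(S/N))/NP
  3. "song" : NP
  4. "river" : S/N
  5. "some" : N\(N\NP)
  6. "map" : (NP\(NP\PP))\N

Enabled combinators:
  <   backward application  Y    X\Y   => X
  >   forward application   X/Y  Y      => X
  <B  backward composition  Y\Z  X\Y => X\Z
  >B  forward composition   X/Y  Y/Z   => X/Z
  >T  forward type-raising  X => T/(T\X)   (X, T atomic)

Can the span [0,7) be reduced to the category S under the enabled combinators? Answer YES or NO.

NP (NP\PP)\NP ((N\NP)/(S/N))/NP NP S/N N\(N\NP) (NP\(NP\PP))\N
CKY chart[0,7] = {N/(N\NP), NP, NP/(NP\NP), PP/(PP\NP), S/(S\NP)}; S ∉ chart

NO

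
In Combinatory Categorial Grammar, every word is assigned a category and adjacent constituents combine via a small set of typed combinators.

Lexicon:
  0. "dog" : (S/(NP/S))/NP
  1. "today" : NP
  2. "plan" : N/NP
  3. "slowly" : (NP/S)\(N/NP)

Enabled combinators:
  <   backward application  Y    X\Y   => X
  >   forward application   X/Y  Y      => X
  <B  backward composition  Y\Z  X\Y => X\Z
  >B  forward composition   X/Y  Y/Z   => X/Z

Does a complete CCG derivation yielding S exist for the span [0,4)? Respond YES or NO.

YES

[0,4] S   >
  [0,2] S/(NP/S)   >
    [0,1] "dog" : (S/(NP/S))/NP
    [1,2] "today" : NP
  [2,4] NP/S   <
    [2,3] "plan" : N/NP
    [3,4] "slowly" : (NP/S)\(N/NP)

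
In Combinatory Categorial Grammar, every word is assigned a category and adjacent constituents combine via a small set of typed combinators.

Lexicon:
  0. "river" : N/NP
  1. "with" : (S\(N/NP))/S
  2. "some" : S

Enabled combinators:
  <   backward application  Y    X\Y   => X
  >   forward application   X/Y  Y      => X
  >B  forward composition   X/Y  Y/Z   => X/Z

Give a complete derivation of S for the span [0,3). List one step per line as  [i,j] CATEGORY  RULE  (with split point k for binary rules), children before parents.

[0,3] S   <
  [0,1] "river" : N/NP
  [1,3] S\(N/NP)   >
    [1,2] "with" : (S\(N/NP))/S
    [2,3] "some" : S

[0,1] N/NP  lex  "river"
[1,2] (S\(N/NP))/S  lex  "with"
[2,3] S  lex  "some"
[1,3] S\(N/NP)  >  k=2
[0,3] S  <  k=1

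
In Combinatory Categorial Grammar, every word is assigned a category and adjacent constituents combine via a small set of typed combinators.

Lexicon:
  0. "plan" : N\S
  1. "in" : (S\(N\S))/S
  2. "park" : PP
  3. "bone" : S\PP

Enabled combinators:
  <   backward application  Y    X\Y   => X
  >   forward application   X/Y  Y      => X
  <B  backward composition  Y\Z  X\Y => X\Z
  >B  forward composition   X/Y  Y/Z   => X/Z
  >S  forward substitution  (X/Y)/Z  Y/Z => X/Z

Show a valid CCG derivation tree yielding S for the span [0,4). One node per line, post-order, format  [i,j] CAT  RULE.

[0,1] N\S  lex  "plan"
[1,2] (S\(N\S))/S  lex  "in"
[2,3] PP  lex  "park"
[3,4] S\PP  lex  "bone"
[2,4] S  <  k=3
[1,4] S\(N\S)  >  k=2
[0,4] S  <  k=1

[0,4] S   <
  [0,1] "plan" : N\S
  [1,4] S\(N\S)   >
    [1,2] "in" : (S\(N\S))/S
    [2,4] S   <
      [2,3] "park" : PP
      [3,4] "bone" : S\PP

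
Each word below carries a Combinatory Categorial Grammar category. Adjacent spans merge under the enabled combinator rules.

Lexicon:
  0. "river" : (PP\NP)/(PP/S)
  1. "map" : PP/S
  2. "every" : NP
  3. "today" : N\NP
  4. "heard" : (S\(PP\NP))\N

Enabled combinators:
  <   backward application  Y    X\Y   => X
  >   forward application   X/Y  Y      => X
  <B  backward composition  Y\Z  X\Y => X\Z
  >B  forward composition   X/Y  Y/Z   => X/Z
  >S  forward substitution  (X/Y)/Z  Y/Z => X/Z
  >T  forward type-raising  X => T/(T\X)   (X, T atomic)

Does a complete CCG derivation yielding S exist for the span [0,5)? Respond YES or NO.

[0,5] S   <
  [0,2] PP\NP   >
    [0,1] "river" : (PP\NP)/(PP/S)
    [1,2] "map" : PP/S
  [2,5] S\(PP\NP)   <
    [2,4] N   >
      [2,3] N/(N\NP)   >T
        [2,3] "every" : NP
      [3,4] "today" : N\NP
    [4,5] "heard" : (S\(PP\NP))\N

YES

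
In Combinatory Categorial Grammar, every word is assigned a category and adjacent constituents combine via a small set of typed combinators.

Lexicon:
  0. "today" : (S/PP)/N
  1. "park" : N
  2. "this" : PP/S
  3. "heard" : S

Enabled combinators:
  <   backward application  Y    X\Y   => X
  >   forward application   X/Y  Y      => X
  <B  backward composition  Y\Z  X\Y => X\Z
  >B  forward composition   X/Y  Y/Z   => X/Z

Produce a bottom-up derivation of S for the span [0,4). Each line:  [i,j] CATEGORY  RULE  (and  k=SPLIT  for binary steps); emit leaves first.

[0,1] (S/PP)/N  lex  "today"
[1,2] N  lex  "park"
[0,2] S/PP  >  k=1
[2,3] PP/S  lex  "this"
[3,4] S  lex  "heard"
[2,4] PP  >  k=3
[0,4] S  >  k=2

[0,4] S   >
  [0,2] S/PP   >
    [0,1] "today" : (S/PP)/N
    [1,2] "park" : N
  [2,4] PP   >
    [2,3] "this" : PP/S
    [3,4] "heard" : S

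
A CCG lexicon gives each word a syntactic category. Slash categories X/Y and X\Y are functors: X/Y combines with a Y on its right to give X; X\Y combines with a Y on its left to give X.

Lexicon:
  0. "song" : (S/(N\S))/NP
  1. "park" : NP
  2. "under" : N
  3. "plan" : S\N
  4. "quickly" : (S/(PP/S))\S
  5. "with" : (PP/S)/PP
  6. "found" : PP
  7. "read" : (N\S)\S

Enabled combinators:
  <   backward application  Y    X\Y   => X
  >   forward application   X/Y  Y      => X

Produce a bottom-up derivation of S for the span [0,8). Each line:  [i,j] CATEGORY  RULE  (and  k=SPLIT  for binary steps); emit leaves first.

[0,1] (S/(N\S))/NP  lex  "song"
[1,2] NP  lex  "park"
[0,2] S/(N\S)  >  k=1
[2,3] N  lex  "under"
[3,4] S\N  lex  "plan"
[2,4] S  <  k=3
[4,5] (S/(PP/S))\S  lex  "quickly"
[2,5] S/(PP/S)  <  k=4
[5,6] (PP/S)/PP  lex  "with"
[6,7] PP  lex  "found"
[5,7] PP/S  >  k=6
[2,7] S  >  k=5
[7,8] (N\S)\S  lex  "read"
[2,8] N\S  <  k=7
[0,8] S  >  k=2

[0,8] S   >
  [0,2] S/(N\S)   >
    [0,1] "song" : (S/(N\S))/NP
    [1,2] "park" : NP
  [2,8] N\S   <
    [2,7] S   >
      [2,5] S/(PP/S)   <
        [2,4] S   <
          [2,3] "under" : N
          [3,4] "plan" : S\N
        [4,5] "quickly" : (S/(PP/S))\S
      [5,7] PP/S   >
        [5,6] "with" : (PP/S)/PP
        [6,7] "found" : PP
    [7,8] "read" : (N\S)\S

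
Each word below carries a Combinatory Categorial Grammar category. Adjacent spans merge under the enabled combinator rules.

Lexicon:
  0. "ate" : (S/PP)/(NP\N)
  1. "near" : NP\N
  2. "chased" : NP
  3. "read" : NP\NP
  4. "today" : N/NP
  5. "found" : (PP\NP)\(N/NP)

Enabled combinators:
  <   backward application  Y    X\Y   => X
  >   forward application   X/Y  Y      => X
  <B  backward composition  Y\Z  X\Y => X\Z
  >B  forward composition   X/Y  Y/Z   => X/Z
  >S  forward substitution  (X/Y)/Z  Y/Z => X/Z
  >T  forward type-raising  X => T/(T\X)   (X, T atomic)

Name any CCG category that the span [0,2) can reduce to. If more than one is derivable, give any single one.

[0,6] S   >
  [0,2] S/PP   >
    [0,1] "ate" : (S/PP)/(NP\N)
    [1,2] "near" : NP\N
  [2,6] PP   <
    [2,3] "chased" : NP
    [3,6] PP\NP   <B
      [3,4] "read" : NP\NP
      [4,6] PP\NP   <
        [4,5] "today" : N/NP
        [5,6] "found" : (PP\NP)\(N/NP)

S/PP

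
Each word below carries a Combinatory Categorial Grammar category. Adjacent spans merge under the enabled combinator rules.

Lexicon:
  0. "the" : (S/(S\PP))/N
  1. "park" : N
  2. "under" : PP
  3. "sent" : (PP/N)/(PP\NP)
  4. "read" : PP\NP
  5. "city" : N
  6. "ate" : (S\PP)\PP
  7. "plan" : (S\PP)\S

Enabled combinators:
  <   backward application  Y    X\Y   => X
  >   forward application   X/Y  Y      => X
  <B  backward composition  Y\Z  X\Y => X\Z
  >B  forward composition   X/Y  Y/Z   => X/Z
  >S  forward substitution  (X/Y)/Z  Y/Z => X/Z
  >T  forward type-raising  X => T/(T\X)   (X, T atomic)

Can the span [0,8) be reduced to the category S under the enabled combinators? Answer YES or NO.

[0,8] S   >
  [0,2] S/(S\PP)   >
    [0,1] "the" : (S/(S\PP))/N
    [1,2] "park" : N
  [2,8] S\PP   <
    [2,7] S   >
      [2,3] S/(S\PP)   >T
        [2,3] "under" : PP
      [3,7] S\PP   <
        [3,6] PP   >
          [3,5] PP/N   >
            [3,4] "sent" : (PP/N)/(PP\NP)
            [4,5] "read" : PP\NP
          [5,6] "city" : N
        [6,7] "ate" : (S\PP)\PP
    [7,8] "plan" : (S\PP)\S

YES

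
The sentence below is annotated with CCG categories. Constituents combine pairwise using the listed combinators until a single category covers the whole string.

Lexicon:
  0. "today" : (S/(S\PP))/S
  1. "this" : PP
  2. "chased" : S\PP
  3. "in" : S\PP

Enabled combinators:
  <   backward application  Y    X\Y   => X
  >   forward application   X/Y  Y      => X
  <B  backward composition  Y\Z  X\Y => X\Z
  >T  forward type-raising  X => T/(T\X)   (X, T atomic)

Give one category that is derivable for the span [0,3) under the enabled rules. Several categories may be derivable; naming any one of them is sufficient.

[0,4] S   >
  [0,3] S/(S\PP)   >
    [0,1] "today" : (S/(S\PP))/S
    [1,3] S   <
      [1,2] "this" : PP
      [2,3] "chased" : S\PP
  [3,4] "in" : S\PP

S/(S\PP)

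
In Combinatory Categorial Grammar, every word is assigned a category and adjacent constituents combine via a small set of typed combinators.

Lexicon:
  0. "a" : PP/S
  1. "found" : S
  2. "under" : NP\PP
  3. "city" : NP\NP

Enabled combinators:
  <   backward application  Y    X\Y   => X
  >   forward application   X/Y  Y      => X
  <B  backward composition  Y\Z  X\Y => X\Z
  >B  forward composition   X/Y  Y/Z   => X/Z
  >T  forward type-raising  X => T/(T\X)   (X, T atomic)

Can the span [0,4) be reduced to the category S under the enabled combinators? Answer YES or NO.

PP/S S NP\PP NP\NP
CKY chart[0,4] = {N/(N\NP), NP, NP/(NP\NP), PP/(PP\NP), S/(S\NP)}; S ∉ chart

NO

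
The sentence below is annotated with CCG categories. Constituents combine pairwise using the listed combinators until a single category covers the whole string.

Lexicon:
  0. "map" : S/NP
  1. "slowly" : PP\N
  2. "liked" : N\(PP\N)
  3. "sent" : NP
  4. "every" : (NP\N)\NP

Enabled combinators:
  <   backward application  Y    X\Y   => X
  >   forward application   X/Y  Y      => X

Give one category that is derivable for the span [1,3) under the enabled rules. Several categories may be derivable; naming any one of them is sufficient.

N

[0,5] S   >
  [0,1] "map" : S/NP
  [1,5] NP   <
    [1,3] N   <
      [1,2] "slowly" : PP\N
      [2,3] "liked" : N\(PP\N)
    [3,5] NP\N   <
      [3,4] "sent" : NP
      [4,5] "every" : (NP\N)\NP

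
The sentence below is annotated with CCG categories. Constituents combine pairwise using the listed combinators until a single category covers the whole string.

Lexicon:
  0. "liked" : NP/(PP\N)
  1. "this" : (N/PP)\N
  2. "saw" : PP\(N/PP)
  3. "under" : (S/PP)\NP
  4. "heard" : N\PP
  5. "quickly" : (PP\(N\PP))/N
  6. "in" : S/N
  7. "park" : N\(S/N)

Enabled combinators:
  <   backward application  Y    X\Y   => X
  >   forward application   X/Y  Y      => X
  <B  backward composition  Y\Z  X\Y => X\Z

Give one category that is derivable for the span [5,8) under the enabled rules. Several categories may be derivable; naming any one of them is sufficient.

PP\(N\PP)

[0,8] S   >
  [0,4] S/PP   <
    [0,3] NP   >
      [0,1] "liked" : NP/(PP\N)
      [1,3] PP\N   <B
        [1,2] "this" : (N/PP)\N
        [2,3] "saw" : PP\(N/PP)
    [3,4] "under" : (S/PP)\NP
  [4,8] PP   <
    [4,5] "heard" : N\PP
    [5,8] PP\(N\PP)   >
      [5,6] "quickly" : (PP\(N\PP))/N
      [6,8] N   <
        [6,7] "in" : S/N
        [7,8] "park" : N\(S/N)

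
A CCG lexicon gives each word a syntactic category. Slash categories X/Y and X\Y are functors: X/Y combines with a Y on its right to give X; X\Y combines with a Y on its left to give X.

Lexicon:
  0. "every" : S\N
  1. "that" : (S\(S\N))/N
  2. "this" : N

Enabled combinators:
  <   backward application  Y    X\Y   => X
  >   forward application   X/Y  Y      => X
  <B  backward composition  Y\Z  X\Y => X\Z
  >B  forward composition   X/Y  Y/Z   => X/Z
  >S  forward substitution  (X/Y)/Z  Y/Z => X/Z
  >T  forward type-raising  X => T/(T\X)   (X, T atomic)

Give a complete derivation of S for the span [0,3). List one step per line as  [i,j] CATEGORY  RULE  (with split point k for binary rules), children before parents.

[0,1] S\N  lex  "every"
[1,2] (S\(S\N))/N  lex  "that"
[2,3] N  lex  "this"
[1,3] S\(S\N)  >  k=2
[0,3] S  <  k=1

[0,3] S   <
  [0,1] "every" : S\N
  [1,3] S\(S\N)   >
    [1,2] "that" : (S\(S\N))/N
    [2,3] "this" : N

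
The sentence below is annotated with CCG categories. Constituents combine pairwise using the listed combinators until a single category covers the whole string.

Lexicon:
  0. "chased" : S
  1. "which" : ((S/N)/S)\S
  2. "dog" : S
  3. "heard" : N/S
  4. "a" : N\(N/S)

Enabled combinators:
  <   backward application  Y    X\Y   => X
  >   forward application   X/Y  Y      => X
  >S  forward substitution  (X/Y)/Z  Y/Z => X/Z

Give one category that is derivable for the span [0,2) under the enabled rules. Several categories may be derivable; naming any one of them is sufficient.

[0,5] S   >
  [0,3] S/N   >
    [0,2] (S/N)/S   <
      [0,1] "chased" : S
      [1,2] "which" : ((S/N)/S)\S
    [2,3] "dog" : S
  [3,5] N   <
    [3,4] "heard" : N/S
    [4,5] "a" : N\(N/S)

(S/N)/S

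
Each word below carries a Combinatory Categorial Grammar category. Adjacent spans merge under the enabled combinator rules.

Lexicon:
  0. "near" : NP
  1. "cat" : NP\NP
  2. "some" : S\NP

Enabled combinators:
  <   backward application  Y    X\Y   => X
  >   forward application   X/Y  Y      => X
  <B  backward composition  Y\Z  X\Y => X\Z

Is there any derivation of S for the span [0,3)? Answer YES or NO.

YES

[0,3] S   <
  [0,1] "near" : NP
  [1,3] S\NP   <B
    [1,2] "cat" : NP\NP
    [2,3] "some" : S\NP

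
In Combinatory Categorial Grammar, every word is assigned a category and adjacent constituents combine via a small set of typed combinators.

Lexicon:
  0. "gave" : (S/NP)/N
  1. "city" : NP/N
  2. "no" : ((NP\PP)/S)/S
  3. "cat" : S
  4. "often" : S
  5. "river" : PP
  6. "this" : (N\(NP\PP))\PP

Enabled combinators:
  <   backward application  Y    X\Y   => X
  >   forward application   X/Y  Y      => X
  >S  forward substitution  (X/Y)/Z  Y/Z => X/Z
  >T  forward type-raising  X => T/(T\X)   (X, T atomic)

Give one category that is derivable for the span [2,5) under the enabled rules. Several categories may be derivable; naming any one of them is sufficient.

[0,7] S   >
  [0,2] S/N   >S
    [0,1] "gave" : (S/NP)/N
    [1,2] "city" : NP/N
  [2,7] N   <
    [2,5] NP\PP   >
      [2,4] (NP\PP)/S   >
        [2,3] "no" : ((NP\PP)/S)/S
        [3,4] "cat" : S
      [4,5] "often" : S
    [5,7] N\(NP\PP)   <
      [5,6] "river" : PP
      [6,7] "this" : (N\(NP\PP))\PP

NP\PP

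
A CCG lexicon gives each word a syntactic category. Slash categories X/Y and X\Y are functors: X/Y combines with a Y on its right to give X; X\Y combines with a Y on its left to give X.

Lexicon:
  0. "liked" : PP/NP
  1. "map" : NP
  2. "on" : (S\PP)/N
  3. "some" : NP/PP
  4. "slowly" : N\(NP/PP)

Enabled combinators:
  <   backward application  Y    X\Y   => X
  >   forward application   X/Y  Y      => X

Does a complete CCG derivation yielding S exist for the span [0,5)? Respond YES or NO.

YES

[0,5] S   <
  [0,2] PP   >
    [0,1] "liked" : PP/NP
    [1,2] "map" : NP
  [2,5] S\PP   >
    [2,3] "on" : (S\PP)/N
    [3,5] N   <
      [3,4] "some" : NP/PP
      [4,5] "slowly" : N\(NP/PP)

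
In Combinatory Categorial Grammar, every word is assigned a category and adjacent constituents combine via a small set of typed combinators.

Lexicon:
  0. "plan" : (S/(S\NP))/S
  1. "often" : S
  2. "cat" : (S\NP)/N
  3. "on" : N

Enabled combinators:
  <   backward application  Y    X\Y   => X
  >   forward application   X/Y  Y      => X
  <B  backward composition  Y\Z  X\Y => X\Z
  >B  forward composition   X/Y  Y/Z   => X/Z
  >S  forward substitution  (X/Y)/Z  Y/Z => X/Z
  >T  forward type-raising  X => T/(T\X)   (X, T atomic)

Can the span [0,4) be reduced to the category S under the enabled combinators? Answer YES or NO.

[0,4] S   >
  [0,2] S/(S\NP)   >
    [0,1] "plan" : (S/(S\NP))/S
    [1,2] "often" : S
  [2,4] S\NP   >
    [2,3] "cat" : (S\NP)/N
    [3,4] "on" : N

YES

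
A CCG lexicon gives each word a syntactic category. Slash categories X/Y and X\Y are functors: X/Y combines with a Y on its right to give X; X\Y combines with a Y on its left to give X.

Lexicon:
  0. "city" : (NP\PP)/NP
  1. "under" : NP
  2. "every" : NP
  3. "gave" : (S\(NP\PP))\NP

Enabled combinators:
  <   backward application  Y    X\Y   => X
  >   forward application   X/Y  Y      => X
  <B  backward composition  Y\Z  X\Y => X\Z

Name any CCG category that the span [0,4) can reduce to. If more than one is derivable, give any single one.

S

[0,4] S   <
  [0,2] NP\PP   >
    [0,1] "city" : (NP\PP)/NP
    [1,2] "under" : NP
  [2,4] S\(NP\PP)   <
    [2,3] "every" : NP
    [3,4] "gave" : (S\(NP\PP))\NP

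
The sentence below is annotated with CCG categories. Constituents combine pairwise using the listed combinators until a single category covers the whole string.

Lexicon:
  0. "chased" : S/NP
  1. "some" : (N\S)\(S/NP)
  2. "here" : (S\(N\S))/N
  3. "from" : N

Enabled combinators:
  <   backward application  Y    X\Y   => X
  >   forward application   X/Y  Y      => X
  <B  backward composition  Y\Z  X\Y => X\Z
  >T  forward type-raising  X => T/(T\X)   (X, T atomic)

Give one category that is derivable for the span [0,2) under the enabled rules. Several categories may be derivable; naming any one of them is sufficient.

N\S

[0,4] S   <
  [0,2] N\S   <
    [0,1] "chased" : S/NP
    [1,2] "some" : (N\S)\(S/NP)
  [2,4] S\(N\S)   >
    [2,3] "here" : (S\(N\S))/N
    [3,4] "from" : N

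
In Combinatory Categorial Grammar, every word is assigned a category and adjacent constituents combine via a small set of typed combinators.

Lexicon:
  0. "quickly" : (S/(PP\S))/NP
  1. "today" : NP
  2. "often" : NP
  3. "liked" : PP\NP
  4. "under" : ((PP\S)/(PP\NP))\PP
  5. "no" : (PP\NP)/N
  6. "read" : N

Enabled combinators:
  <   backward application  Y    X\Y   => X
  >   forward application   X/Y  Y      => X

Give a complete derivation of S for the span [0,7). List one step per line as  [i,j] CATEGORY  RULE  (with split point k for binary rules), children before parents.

[0,1] (S/(PP\S))/NP  lex  "quickly"
[1,2] NP  lex  "today"
[0,2] S/(PP\S)  >  k=1
[2,3] NP  lex  "often"
[3,4] PP\NP  lex  "liked"
[2,4] PP  <  k=3
[4,5] ((PP\S)/(PP\NP))\PP  lex  "under"
[2,5] (PP\S)/(PP\NP)  <  k=4
[5,6] (PP\NP)/N  lex  "no"
[6,7] N  lex  "read"
[5,7] PP\NP  >  k=6
[2,7] PP\S  >  k=5
[0,7] S  >  k=2

[0,7] S   >
  [0,2] S/(PP\S)   >
    [0,1] "quickly" : (S/(PP\S))/NP
    [1,2] "today" : NP
  [2,7] PP\S   >
    [2,5] (PP\S)/(PP\NP)   <
      [2,4] PP   <
        [2,3] "often" : NP
        [3,4] "liked" : PP\NP
      [4,5] "under" : ((PP\S)/(PP\NP))\PP
    [5,7] PP\NP   >
      [5,6] "no" : (PP\NP)/N
      [6,7] "read" : N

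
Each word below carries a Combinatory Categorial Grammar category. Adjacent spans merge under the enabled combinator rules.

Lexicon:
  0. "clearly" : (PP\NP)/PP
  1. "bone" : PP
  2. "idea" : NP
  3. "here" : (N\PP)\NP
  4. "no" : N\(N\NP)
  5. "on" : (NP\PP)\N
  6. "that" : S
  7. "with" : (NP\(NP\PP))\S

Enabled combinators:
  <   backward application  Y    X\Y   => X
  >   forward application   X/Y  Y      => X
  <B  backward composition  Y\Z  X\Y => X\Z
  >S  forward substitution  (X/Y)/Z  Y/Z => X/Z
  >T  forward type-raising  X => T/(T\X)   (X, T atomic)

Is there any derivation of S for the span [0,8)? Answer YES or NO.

NO

(PP\NP)/PP PP NP (N\PP)\NP N\(N\NP) (NP\PP)\N S (NP\(NP\PP))\S
CKY chart[0,8] = {N/(N\NP), NP, NP/(NP\NP), PP/(PP\NP), S/(S\NP)}; S ∉ chart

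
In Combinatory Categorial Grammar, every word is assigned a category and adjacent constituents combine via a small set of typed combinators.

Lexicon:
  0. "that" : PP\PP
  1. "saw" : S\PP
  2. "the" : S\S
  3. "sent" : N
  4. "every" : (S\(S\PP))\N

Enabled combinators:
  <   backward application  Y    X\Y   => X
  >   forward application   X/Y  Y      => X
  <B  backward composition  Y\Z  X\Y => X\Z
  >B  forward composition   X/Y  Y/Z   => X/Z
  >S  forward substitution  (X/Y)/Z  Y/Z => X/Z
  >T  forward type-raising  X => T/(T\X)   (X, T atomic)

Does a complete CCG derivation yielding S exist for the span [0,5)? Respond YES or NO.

[0,5] S   <
  [0,3] S\PP   <B
    [0,2] S\PP   <B
      [0,1] "that" : PP\PP
      [1,2] "saw" : S\PP
    [2,3] "the" : S\S
  [3,5] S\(S\PP)   <
    [3,4] "sent" : N
    [4,5] "every" : (S\(S\PP))\N

YES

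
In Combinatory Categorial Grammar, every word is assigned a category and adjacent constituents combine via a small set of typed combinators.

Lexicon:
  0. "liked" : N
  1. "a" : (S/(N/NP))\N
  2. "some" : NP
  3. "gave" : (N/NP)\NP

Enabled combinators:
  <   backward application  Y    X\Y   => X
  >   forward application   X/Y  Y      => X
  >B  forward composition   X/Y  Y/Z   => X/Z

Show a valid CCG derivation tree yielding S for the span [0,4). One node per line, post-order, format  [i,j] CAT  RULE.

[0,4] S   >
  [0,2] S/(N/NP)   <
    [0,1] "liked" : N
    [1,2] "a" : (S/(N/NP))\N
  [2,4] N/NP   <
    [2,3] "some" : NP
    [3,4] "gave" : (N/NP)\NP

[0,1] N  lex  "liked"
[1,2] (S/(N/NP))\N  lex  "a"
[0,2] S/(N/NP)  <  k=1
[2,3] NP  lex  "some"
[3,4] (N/NP)\NP  lex  "gave"
[2,4] N/NP  <  k=3
[0,4] S  >  k=2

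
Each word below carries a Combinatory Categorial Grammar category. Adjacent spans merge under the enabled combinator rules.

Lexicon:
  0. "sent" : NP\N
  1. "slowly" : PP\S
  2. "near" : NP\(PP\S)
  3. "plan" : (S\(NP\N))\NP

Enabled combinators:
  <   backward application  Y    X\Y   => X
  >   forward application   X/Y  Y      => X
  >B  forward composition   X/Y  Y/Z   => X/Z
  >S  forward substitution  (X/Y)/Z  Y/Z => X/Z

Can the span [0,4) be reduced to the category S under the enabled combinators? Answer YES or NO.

YES

[0,4] S   <
  [0,1] "sent" : NP\N
  [1,4] S\(NP\N)   <
    [1,3] NP   <
      [1,2] "slowly" : PP\S
      [2,3] "near" : NP\(PP\S)
    [3,4] "plan" : (S\(NP\N))\NP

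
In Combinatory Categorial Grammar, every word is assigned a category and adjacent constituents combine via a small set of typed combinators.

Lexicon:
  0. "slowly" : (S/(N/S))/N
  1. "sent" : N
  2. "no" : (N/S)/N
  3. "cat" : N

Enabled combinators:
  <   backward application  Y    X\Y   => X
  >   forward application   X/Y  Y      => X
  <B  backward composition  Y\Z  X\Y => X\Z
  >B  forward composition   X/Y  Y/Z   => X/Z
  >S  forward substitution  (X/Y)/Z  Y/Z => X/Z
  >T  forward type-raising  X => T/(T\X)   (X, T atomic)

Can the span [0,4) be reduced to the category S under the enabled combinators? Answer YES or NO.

[0,4] S   >
  [0,2] S/(N/S)   >
    [0,1] "slowly" : (S/(N/S))/N
    [1,2] "sent" : N
  [2,4] N/S   >
    [2,3] "no" : (N/S)/N
    [3,4] "cat" : N

YES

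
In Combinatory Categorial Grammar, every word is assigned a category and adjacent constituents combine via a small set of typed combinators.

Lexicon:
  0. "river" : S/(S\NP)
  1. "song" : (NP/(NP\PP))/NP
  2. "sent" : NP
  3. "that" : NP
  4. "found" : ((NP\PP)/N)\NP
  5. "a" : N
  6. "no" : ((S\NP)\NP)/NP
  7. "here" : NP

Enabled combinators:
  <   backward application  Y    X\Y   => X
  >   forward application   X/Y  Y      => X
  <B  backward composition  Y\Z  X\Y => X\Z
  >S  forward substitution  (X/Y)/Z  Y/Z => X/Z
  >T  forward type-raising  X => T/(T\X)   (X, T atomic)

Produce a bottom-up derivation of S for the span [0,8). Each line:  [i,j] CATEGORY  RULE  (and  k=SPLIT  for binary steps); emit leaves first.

[0,1] S/(S\NP)  lex  "river"
[1,2] (NP/(NP\PP))/NP  lex  "song"
[2,3] NP  lex  "sent"
[1,3] NP/(NP\PP)  >  k=2
[3,4] NP  lex  "that"
[4,5] ((NP\PP)/N)\NP  lex  "found"
[3,5] (NP\PP)/N  <  k=4
[5,6] N  lex  "a"
[3,6] NP\PP  >  k=5
[1,6] NP  >  k=3
[6,7] ((S\NP)\NP)/NP  lex  "no"
[7,8] NP  lex  "here"
[6,8] (S\NP)\NP  >  k=7
[1,8] S\NP  <  k=6
[0,8] S  >  k=1

[0,8] S   >
  [0,1] "river" : S/(S\NP)
  [1,8] S\NP   <
    [1,6] NP   >
      [1,3] NP/(NP\PP)   >
        [1,2] "song" : (NP/(NP\PP))/NP
        [2,3] "sent" : NP
      [3,6] NP\PP   >
        [3,5] (NP\PP)/N   <
          [3,4] "that" : NP
          [4,5] "found" : ((NP\PP)/N)\NP
        [5,6] "a" : N
    [6,8] (S\NP)\NP   >
      [6,7] "no" : ((S\NP)\NP)/NP
      [7,8] "here" : NP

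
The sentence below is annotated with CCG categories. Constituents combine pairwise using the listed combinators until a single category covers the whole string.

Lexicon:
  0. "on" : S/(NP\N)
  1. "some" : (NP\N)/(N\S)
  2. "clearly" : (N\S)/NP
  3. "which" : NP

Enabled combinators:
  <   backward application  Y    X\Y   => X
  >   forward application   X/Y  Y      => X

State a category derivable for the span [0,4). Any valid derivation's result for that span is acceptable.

[0,4] S   >
  [0,1] "on" : S/(NP\N)
  [1,4] NP\N   >
    [1,2] "some" : (NP\N)/(N\S)
    [2,4] N\S   >
      [2,3] "clearly" : (N\S)/NP
      [3,4] "which" : NP

S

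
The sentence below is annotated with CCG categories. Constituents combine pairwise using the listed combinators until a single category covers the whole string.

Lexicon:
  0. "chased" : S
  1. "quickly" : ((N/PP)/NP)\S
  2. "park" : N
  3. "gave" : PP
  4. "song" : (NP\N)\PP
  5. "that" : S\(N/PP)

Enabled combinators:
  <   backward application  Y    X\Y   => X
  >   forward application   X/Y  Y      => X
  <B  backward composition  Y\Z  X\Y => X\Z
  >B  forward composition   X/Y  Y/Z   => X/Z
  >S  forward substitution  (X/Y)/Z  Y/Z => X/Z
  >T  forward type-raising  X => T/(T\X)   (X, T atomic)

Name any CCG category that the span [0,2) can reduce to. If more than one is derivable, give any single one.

[0,6] S   <
  [0,5] N/PP   >
    [0,2] (N/PP)/NP   <
      [0,1] "chased" : S
      [1,2] "quickly" : ((N/PP)/NP)\S
    [2,5] NP   <
      [2,3] "park" : N
      [3,5] NP\N   <
        [3,4] "gave" : PP
        [4,5] "song" : (NP\N)\PP
  [5,6] "that" : S\(N/PP)

(N/PP)/NP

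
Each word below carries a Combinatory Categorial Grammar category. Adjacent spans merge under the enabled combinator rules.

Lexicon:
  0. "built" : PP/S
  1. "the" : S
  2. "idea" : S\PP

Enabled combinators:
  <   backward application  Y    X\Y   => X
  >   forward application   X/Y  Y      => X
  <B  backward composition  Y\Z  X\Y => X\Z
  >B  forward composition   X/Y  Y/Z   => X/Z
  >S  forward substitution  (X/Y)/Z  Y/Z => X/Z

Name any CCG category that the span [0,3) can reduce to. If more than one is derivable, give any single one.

S

[0,3] S   <
  [0,2] PP   >
    [0,1] "built" : PP/S
    [1,2] "the" : S
  [2,3] "idea" : S\PP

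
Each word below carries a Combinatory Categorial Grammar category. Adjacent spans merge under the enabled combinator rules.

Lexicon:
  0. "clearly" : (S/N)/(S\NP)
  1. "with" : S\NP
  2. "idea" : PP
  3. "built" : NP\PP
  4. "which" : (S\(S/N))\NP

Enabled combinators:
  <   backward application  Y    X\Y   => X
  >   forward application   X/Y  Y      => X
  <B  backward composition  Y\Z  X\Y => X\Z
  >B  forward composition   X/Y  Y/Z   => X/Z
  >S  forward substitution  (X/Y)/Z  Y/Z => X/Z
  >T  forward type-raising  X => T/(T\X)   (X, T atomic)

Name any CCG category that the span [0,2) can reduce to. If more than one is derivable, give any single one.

S/N

[0,5] S   <
  [0,2] S/N   >
    [0,1] "clearly" : (S/N)/(S\NP)
    [1,2] "with" : S\NP
  [2,5] S\(S/N)   <
    [2,4] NP   <
      [2,3] "idea" : PP
      [3,4] "built" : NP\PP
    [4,5] "which" : (S\(S/N))\NP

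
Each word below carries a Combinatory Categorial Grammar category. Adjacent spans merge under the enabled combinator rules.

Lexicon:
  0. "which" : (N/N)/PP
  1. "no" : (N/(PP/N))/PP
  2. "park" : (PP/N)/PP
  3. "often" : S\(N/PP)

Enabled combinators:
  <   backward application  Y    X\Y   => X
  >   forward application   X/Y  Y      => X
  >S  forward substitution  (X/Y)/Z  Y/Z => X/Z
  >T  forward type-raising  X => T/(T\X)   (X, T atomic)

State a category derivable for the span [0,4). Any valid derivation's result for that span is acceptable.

[0,4] S   <
  [0,3] N/PP   >S
    [0,1] "which" : (N/N)/PP
    [1,3] N/PP   >S
      [1,2] "no" : (N/(PP/N))/PP
      [2,3] "park" : (PP/N)/PP
  [3,4] "often" : S\(N/PP)

S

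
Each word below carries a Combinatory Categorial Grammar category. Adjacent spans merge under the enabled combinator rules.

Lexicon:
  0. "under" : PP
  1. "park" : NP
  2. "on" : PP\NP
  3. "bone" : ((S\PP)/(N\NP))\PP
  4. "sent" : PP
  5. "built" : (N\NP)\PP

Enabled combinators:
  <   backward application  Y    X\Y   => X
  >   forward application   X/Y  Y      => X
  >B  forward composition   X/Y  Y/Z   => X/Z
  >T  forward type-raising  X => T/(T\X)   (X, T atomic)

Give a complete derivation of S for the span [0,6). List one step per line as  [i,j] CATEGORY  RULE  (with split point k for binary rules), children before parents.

[0,1] PP  lex  "under"
[0,1] S/(S\PP)  >T
[1,2] NP  lex  "park"
[1,2] PP/(PP\NP)  >T
[2,3] PP\NP  lex  "on"
[1,3] PP  >  k=2
[3,4] ((S\PP)/(N\NP))\PP  lex  "bone"
[1,4] (S\PP)/(N\NP)  <  k=3
[4,5] PP  lex  "sent"
[5,6] (N\NP)\PP  lex  "built"
[4,6] N\NP  <  k=5
[1,6] S\PP  >  k=4
[0,6] S  >  k=1

[0,6] S   >
  [0,1] S/(S\PP)   >T
    [0,1] "under" : PP
  [1,6] S\PP   >
    [1,4] (S\PP)/(N\NP)   <
      [1,3] PP   >
        [1,2] PP/(PP\NP)   >T
          [1,2] "park" : NP
        [2,3] "on" : PP\NP
      [3,4] "bone" : ((S\PP)/(N\NP))\PP
    [4,6] N\NP   <
      [4,5] "sent" : PP
      [5,6] "built" : (N\NP)\PP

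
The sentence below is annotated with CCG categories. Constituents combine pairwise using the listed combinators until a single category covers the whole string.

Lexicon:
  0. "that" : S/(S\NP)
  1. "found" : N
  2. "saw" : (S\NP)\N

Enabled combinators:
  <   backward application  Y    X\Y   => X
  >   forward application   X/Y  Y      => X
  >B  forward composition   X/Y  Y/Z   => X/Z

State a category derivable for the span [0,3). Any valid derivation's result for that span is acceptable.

S

[0,3] S   >
  [0,1] "that" : S/(S\NP)
  [1,3] S\NP   <
    [1,2] "found" : N
    [2,3] "saw" : (S\NP)\N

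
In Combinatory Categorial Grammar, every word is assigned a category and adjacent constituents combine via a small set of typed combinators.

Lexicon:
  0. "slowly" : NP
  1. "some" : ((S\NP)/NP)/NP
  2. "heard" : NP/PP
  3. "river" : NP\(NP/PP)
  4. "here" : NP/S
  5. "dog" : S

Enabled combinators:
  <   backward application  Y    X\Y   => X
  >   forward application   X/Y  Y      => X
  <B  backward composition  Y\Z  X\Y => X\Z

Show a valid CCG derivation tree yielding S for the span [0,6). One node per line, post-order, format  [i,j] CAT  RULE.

[0,1] NP  lex  "slowly"
[1,2] ((S\NP)/NP)/NP  lex  "some"
[2,3] NP/PP  lex  "heard"
[3,4] NP\(NP/PP)  lex  "river"
[2,4] NP  <  k=3
[1,4] (S\NP)/NP  >  k=2
[4,5] NP/S  lex  "here"
[5,6] S  lex  "dog"
[4,6] NP  >  k=5
[1,6] S\NP  >  k=4
[0,6] S  <  k=1

[0,6] S   <
  [0,1] "slowly" : NP
  [1,6] S\NP   >
    [1,4] (S\NP)/NP   >
      [1,2] "some" : ((S\NP)/NP)/NP
      [2,4] NP   <
        [2,3] "heard" : NP/PP
        [3,4] "river" : NP\(NP/PP)
    [4,6] NP   >
      [4,5] "here" : NP/S
      [5,6] "dog" : S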